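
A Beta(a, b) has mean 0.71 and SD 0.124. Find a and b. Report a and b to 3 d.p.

First σ² = 0.015376. Setting a = μn, b = (1−μ)n with n = a+b,
μ(1−μ)/(n+1) = 0.015376 ⇒ n+1 = 0.2059/0.015376 = 13.3910 ⇒ n = 12.3910.
Hence a = 0.71×12.3910 = 8.798, b = 0.29×12.3910 = 3.593.

a = 8.798, b = 3.593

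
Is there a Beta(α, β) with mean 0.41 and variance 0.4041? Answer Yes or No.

No

The Beta variance bound is σ² < μ(1−μ).
Here μ(1−μ) = 0.41×0.59 = 0.2419, and 0.4041 ≥ 0.2419.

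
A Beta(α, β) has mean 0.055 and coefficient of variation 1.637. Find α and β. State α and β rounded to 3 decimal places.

σ = CV·μ = 1.637×0.055 = 0.09004, so σ² = 0.008106.
s+1 = μ(1−μ)/σ² = 0.051975/0.008106 = 6.4117, so s = α+β = 5.4117.
α = μs = 0.298, β = (1−μ)s = 5.114.

α = 0.298, β = 5.114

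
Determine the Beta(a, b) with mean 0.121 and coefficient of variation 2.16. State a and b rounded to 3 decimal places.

σ = CV·μ = 2.16×0.121 = 0.26136, so σ² = 0.068309.
s+1 = μ(1−μ)/σ² = 0.106359/0.068309 = 1.5570, so s = a+b = 0.5570.
a = μs = 0.067, b = (1−μ)s = 0.490.

a = 0.067, b = 0.490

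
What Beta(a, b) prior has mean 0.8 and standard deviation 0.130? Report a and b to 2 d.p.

a = 6.77, b = 1.69

First σ² = 0.016900. Setting a = μn, b = (1−μ)n with n = a+b,
μ(1−μ)/(n+1) = 0.016900 ⇒ n+1 = 0.16/0.016900 = 9.4675 ⇒ n = 8.4675.
Hence a = 0.8×8.4675 = 6.77, b = 0.2×8.4675 = 1.69.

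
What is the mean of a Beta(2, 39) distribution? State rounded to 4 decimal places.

E[X] = α/(α+β) = 2/41 = 0.0488.

0.0488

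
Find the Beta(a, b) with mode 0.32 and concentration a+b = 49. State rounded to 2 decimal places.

Mode = (a−1)/(κ−2) with κ = a+b, so a−1 = 0.32·47 = 15.04.
a = 16.04; b = κ − a = 32.96.

a = 16.04, b = 32.96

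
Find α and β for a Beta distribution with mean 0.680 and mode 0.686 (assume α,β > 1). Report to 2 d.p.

With s = α+β: μ = α/s and mode = (α−1)/(s−2). Eliminating α = μs,
μs − 1 = m(s−2) ⇒ s(μ−m) = 1−2m ⇒ s = -0.372/-0.006 = 62.0000.
So α = μs = 42.16, β = (1−μ)s = 19.84.

α = 42.16, β = 19.84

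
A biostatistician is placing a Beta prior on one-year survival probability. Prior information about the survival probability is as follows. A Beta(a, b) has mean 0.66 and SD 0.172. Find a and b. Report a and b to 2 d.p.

a = 4.35, b = 2.24

First σ² = 0.029584. Setting a = μn, b = (1−μ)n with n = a+b,
μ(1−μ)/(n+1) = 0.029584 ⇒ n+1 = 0.2244/0.029584 = 7.5852 ⇒ n = 6.5852.
Hence a = 0.66×6.5852 = 4.35, b = 0.34×6.5852 = 2.24.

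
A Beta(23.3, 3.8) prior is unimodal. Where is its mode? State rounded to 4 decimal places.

The density x^(α−1)(1−x)^(β−1) is maximised at (α−1)/(α+β−2) = 22.3/25.1 = 0.8884.

0.8884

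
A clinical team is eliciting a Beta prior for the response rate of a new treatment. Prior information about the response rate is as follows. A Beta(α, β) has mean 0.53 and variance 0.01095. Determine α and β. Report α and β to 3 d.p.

α = 11.527, β = 10.222

Let s = α+β. The Beta variance is μ(1−μ)/(s+1).
So s+1 = μ(1−μ)/σ² = (0.53×0.47)/0.01095 = 0.2491/0.01095 = 22.7489, giving s = 21.7489.
Then α = μs = 0.53×21.7489 = 11.527 and β = (1−μ)s = 0.47×21.7489 = 10.222.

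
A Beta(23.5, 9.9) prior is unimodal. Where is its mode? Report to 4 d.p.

0.7166

With α,β > 1, mode = (α−1)/(α+β−2) = 22.5/31.4 = 0.7166.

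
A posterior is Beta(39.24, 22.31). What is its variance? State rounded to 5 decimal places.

α+β = 61.55 and αβ = 875.4444, so Var = αβ/[(α+β)²(α+β+1)] = 875.4444/236964.576375 = 0.00369.

0.00369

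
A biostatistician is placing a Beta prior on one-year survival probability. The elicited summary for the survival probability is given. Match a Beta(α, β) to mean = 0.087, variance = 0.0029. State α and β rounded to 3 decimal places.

α = 2.296, β = 24.094

Write ν = α+β; then α = μν and Var = μ(1−μ)/(ν+1).
ν = μ(1−μ)/Var − 1 = 0.079431/0.0029 − 1 = 26.3900.
α = 0.087·26.3900 = 2.296, β = 0.913·26.3900 = 24.094.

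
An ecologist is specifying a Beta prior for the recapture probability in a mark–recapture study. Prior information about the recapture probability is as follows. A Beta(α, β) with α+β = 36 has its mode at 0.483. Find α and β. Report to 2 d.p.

For α,β>1 the mode is (α−1)/(α+β−2), so α = mode·(κ−2)+1 = 0.483×34+1 = 17.42.
And β = (1−mode)·(κ−2)+1 = 0.517×34+1 = 18.58.

α = 17.42, β = 18.58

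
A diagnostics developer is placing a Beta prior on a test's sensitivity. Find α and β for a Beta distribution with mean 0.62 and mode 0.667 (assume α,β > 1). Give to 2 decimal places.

α = 4.41, β = 2.70

Let s = α+β. Mean gives α = μs = 0.62s; mode gives (α−1)/(s−2) = 0.667.
Substituting: 0.62s − 1 = 0.667(s−2) = 0.667s − 1.334, so -0.047s = -0.334 and s = 7.1064.
Then α = 0.62×7.1064 = 4.41 and β = s−α = 2.70.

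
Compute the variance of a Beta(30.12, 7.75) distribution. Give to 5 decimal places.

α+β = 37.87 and αβ = 233.4300, so Var = αβ/[(α+β)²(α+β+1)] = 233.4300/55744.901303 = 0.00419.

0.00419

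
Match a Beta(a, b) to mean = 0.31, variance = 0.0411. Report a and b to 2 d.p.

a = 1.30, b = 2.90

Write ν = a+b; then a = μν and Var = μ(1−μ)/(ν+1).
ν = μ(1−μ)/Var − 1 = 0.2139/0.0411 − 1 = 4.2044.
a = 0.31·4.2044 = 1.30, b = 0.69·4.2044 = 2.90.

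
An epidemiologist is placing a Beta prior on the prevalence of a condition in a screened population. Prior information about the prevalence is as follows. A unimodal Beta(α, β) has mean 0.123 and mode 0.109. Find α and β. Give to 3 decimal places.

With s = α+β: μ = α/s and mode = (α−1)/(s−2). Eliminating α = μs,
μs − 1 = m(s−2) ⇒ s(μ−m) = 1−2m ⇒ s = 0.782/0.014 = 55.8571.
So α = μs = 6.870, β = (1−μ)s = 48.987.

α = 6.870, β = 48.987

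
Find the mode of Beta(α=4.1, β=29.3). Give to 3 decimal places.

0.099

With α,β > 1, mode = (α−1)/(α+β−2) = 3.1/31.4 = 0.099.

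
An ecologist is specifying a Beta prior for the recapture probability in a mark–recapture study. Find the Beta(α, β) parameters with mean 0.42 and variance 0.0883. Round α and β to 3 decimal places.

By moment matching, α+β = μ(1−μ)/σ² − 1 = (0.42·0.58)/0.0883 − 1 = 2.7588 − 1 = 1.7588.
Since α/(α+β) = μ, α = 0.42·1.7588 = 0.739 and β = 0.58·1.7588 = 1.020.

α = 0.739, β = 1.020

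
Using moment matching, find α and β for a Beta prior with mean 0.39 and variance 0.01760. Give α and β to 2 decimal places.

Write ν = α+β; then α = μν and Var = μ(1−μ)/(ν+1).
ν = μ(1−μ)/Var − 1 = 0.2379/0.01760 − 1 = 12.5170.
α = 0.39·12.5170 = 4.88, β = 0.61·12.5170 = 7.64.

α = 4.88, β = 7.64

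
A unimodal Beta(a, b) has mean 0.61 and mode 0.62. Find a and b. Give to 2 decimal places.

With s = a+b: μ = a/s and mode = (a−1)/(s−2). Eliminating a = μs,
μs − 1 = m(s−2) ⇒ s(μ−m) = 1−2m ⇒ s = -0.24/-0.01 = 24.0000.
So a = μs = 14.64, b = (1−μ)s = 9.36.

a = 14.64, b = 9.36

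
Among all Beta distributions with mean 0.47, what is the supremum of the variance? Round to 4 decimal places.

0.2491

Var = μ(1−μ)/(α+β+1), which approaches μ(1−μ) as α+β → 0.
So the supremum is μ(1−μ) = 0.47×0.53 = 0.2491.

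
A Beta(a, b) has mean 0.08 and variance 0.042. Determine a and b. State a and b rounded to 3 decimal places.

By moment matching, a+b = μ(1−μ)/σ² − 1 = (0.08·0.92)/0.042 − 1 = 1.7524 − 1 = 0.7524.
Since a/(a+b) = μ, a = 0.08·0.7524 = 0.060 and b = 0.92·0.7524 = 0.692.

a = 0.060, b = 0.692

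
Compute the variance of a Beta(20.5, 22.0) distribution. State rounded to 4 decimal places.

0.0057

μ = 20.5/42.5 = 0.482353; Var = μ(1−μ)/(α+β+1) = 0.2496886/43.5 = 0.0057.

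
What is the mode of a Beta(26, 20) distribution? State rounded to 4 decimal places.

With α,β > 1, mode = (α−1)/(α+β−2) = 25/44 = 0.5682.

0.5682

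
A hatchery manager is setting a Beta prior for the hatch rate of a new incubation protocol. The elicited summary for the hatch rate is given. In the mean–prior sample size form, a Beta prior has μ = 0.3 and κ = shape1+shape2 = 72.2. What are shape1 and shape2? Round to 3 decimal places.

shape1 = μκ = 0.3×72.2 = 21.660 and shape2 = (1−μ)κ = 0.7×72.2 = 50.540.

shape1 = 21.660, shape2 = 50.540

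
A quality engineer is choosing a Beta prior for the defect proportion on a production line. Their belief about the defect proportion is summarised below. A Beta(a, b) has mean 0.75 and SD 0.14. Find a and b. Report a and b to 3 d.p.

First σ² = 0.0196. Setting a = μn, b = (1−μ)n with n = a+b,
μ(1−μ)/(n+1) = 0.0196 ⇒ n+1 = 0.1875/0.0196 = 9.5663 ⇒ n = 8.5663.
Hence a = 0.75×8.5663 = 6.425, b = 0.25×8.5663 = 2.142.

a = 6.425, b = 2.142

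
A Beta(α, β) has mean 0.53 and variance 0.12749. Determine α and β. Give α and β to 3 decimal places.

Let s = α+β. The Beta variance is μ(1−μ)/(s+1).
So s+1 = μ(1−μ)/σ² = (0.53×0.47)/0.12749 = 0.2491/0.12749 = 1.9539, giving s = 0.9539.
Then α = μs = 0.53×0.9539 = 0.506 and β = (1−μ)s = 0.47×0.9539 = 0.448.

α = 0.506, β = 0.448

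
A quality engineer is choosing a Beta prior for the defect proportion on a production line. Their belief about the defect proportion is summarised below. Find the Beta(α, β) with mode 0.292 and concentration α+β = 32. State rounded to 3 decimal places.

α = 9.760, β = 22.240

Since the density peak of Beta(α,β) is at (α−1)/(α+β−2),
α = 1 + 0.292(32−2) = 9.760 and β = 32 − 9.760 = 22.240.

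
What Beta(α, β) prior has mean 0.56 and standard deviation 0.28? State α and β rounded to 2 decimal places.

α = 1.20, β = 0.94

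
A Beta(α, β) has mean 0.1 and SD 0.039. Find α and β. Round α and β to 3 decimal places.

α = 5.817, β = 52.354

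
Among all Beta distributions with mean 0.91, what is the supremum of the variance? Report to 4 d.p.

0.0819

For fixed mean μ the Beta variance is μ(1−μ)/(α+β+1), increasing as α+β decreases.
Its least upper bound (not attained) is μ(1−μ) = 0.91·0.09 = 0.0819.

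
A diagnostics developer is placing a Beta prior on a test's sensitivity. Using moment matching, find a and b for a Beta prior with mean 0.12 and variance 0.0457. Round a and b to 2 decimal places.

a = 0.16, b = 1.15

Let s = a+b. The Beta variance is μ(1−μ)/(s+1).
So s+1 = μ(1−μ)/σ² = (0.12×0.88)/0.0457 = 0.1056/0.0457 = 2.3107, giving s = 1.3107.
Then a = μs = 0.12×1.3107 = 0.16 and b = (1−μ)s = 0.88×1.3107 = 1.15.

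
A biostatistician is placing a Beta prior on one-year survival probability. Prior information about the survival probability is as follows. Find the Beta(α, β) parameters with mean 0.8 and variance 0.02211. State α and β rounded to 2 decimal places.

α = 4.99, β = 1.25

Let s = α+β. The Beta variance is μ(1−μ)/(s+1).
So s+1 = μ(1−μ)/σ² = (0.8×0.2)/0.02211 = 0.16/0.02211 = 7.2365, giving s = 6.2365.
Then α = μs = 0.8×6.2365 = 4.99 and β = (1−μ)s = 0.2×6.2365 = 1.25.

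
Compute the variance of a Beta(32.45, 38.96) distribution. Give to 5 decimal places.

μ = 32.45/71.41 = 0.454418; Var = μ(1−μ)/(α+β+1) = 0.2479223/72.41 = 0.00342.

0.00342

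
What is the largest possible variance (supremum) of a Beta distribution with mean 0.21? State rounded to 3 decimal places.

For fixed mean μ the Beta variance is μ(1−μ)/(α+β+1), increasing as α+β decreases.
Its least upper bound (not attained) is μ(1−μ) = 0.21·0.79 = 0.166.

0.166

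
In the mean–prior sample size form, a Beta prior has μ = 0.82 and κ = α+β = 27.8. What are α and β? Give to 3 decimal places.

α = μκ = 0.82×27.8 = 22.796 and β = (1−μ)κ = 0.18×27.8 = 5.004.

α = 22.796, β = 5.004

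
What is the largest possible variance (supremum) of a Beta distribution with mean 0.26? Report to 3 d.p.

Var = μ(1−μ)/(α+β+1), which approaches μ(1−μ) as α+β → 0.
So the supremum is μ(1−μ) = 0.26×0.74 = 0.192.

0.192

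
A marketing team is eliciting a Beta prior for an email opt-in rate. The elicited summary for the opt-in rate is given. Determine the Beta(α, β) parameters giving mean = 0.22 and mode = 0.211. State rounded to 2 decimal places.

With s = α+β: μ = α/s and mode = (α−1)/(s−2). Eliminating α = μs,
μs − 1 = m(s−2) ⇒ s(μ−m) = 1−2m ⇒ s = 0.578/0.009 = 64.2222.
So α = μs = 14.13, β = (1−μ)s = 50.09.

α = 14.13, β = 50.09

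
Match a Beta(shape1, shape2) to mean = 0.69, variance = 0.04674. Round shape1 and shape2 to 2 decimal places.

Write ν = shape1+shape2; then shape1 = μν and Var = μ(1−μ)/(ν+1).
ν = μ(1−μ)/Var − 1 = 0.2139/0.04674 − 1 = 3.5764.
shape1 = 0.69·3.5764 = 2.47, shape2 = 0.31·3.5764 = 1.11.

shape1 = 2.47, shape2 = 1.11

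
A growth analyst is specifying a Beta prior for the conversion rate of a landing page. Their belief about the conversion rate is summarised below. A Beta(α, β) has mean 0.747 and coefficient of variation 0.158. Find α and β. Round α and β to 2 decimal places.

α = 9.39, β = 3.18

Var = (CV·μ)² = (0.158×0.747)² = 0.013930.
α+β = μ(1−μ)/Var − 1 = 0.188991/0.013930 − 1 = 12.5671.
Thus α = 0.747·12.5671 = 9.39 and β = 0.253·12.5671 = 3.18.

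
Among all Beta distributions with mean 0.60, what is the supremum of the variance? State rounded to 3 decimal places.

For fixed mean μ the Beta variance is μ(1−μ)/(α+β+1), increasing as α+β decreases.
Its least upper bound (not attained) is μ(1−μ) = 0.60·0.40 = 0.240.

0.240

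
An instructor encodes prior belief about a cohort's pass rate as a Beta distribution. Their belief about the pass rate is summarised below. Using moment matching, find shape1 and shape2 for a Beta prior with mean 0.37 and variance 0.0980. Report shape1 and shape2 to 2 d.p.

shape1 = 0.51, shape2 = 0.87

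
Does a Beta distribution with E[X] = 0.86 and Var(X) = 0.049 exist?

Yes

For any Beta, Var(X) < E[X]·(1−E[X]).
Here μ(1−μ) = 0.86×0.14 = 0.1204, and 0.049 < 0.1204.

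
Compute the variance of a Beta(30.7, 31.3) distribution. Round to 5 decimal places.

0.00397

α+β = 62.0 and αβ = 960.91, so Var = αβ/[(α+β)²(α+β+1)] = 960.91/242172.000 = 0.00397.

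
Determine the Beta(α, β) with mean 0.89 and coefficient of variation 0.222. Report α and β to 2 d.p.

Var = (CV·μ)² = (0.222×0.89)² = 0.039038.
α+β = μ(1−μ)/Var − 1 = 0.0979/0.039038 − 1 = 1.5078.
Thus α = 0.89·1.5078 = 1.34 and β = 0.11·1.5078 = 0.17.

α = 1.34, β = 0.17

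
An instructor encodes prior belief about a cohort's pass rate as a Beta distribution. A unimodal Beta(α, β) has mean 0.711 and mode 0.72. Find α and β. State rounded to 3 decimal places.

Let s = α+β. Mean gives α = μs = 0.711s; mode gives (α−1)/(s−2) = 0.72.
Substituting: 0.711s − 1 = 0.72(s−2) = 0.72s − 1.44, so -0.009s = -0.44 and s = 48.8889.
Then α = 0.711×48.8889 = 34.760 and β = s−α = 14.129.

α = 34.760, β = 14.129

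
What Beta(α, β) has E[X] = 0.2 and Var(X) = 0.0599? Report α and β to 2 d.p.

Let s = α+β. The Beta variance is μ(1−μ)/(s+1).
So s+1 = μ(1−μ)/σ² = (0.2×0.8)/0.0599 = 0.16/0.0599 = 2.6711, giving s = 1.6711.
Then α = μs = 0.2×1.6711 = 0.33 and β = (1−μ)s = 0.8×1.6711 = 1.34.

α = 0.33, β = 1.34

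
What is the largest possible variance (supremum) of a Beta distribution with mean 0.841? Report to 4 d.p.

0.1337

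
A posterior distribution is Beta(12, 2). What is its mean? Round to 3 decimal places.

E[X] = α/(α+β) = 12/14 = 0.857.

0.857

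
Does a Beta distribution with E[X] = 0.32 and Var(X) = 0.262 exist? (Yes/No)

No

For any Beta, Var(X) < E[X]·(1−E[X]).
Here μ(1−μ) = 0.32×0.68 = 0.2176, and 0.262 ≥ 0.2176.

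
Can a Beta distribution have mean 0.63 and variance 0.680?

A Beta with mean μ has variance μ(1−μ)/(α+β+1) < μ(1−μ).
Here μ(1−μ) = 0.63×0.37 = 0.2331, and 0.680 ≥ 0.2331.

No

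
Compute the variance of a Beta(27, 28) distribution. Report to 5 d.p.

α+β = 55 and αβ = 756, so Var = αβ/[(α+β)²(α+β+1)] = 756/169400 = 0.00446.

0.00446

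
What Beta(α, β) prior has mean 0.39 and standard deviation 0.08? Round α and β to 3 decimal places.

α = 14.107, β = 22.065

First σ² = 0.0064. Setting α = μn, β = (1−μ)n with n = α+β,
μ(1−μ)/(n+1) = 0.0064 ⇒ n+1 = 0.2379/0.0064 = 37.1719 ⇒ n = 36.1719.
Hence α = 0.39×36.1719 = 14.107, β = 0.61×36.1719 = 22.065.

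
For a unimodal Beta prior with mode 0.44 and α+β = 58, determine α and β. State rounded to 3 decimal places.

α = 25.640, β = 32.360

Mode = (α−1)/(κ−2) with κ = α+β, so α−1 = 0.44·56 = 24.640.
α = 25.640; β = κ − α = 32.360.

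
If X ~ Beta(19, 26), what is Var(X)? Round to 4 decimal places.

Var = αβ/[(α+β)²(α+β+1)] = (19×26)/(45²×46) = 494/93150 = 0.0053.

0.0053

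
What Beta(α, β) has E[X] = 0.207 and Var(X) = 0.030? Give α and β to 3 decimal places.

α = 0.926, β = 3.546

Write ν = α+β; then α = μν and Var = μ(1−μ)/(ν+1).
ν = μ(1−μ)/Var − 1 = 0.164151/0.030 − 1 = 4.4717.
α = 0.207·4.4717 = 0.926, β = 0.793·4.4717 = 3.546.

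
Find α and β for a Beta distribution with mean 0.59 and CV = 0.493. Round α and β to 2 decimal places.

σ = CV·μ = 0.493×0.59 = 0.29087, so σ² = 0.084605.
s+1 = μ(1−μ)/σ² = 0.2419/0.084605 = 2.8592, so s = α+β = 1.8592.
α = μs = 1.10, β = (1−μ)s = 0.76.

α = 1.10, β = 0.76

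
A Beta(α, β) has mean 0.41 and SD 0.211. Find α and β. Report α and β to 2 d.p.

Variance = 0.211² = 0.044521. The moment-matching identity α+β = μ(1−μ)/Var − 1 gives
α+β = 0.2419/0.044521 − 1 = 4.4334, so α = μ·4.4334 = 1.82 and β = (1−μ)·4.4334 = 2.62.

α = 1.82, β = 2.62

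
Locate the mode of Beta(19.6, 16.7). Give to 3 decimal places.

With α,β > 1, mode = (α−1)/(α+β−2) = 18.6/34.3 = 0.542.

0.542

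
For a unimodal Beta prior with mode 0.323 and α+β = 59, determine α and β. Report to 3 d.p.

α = 19.411, β = 39.589

Since the density peak of Beta(α,β) is at (α−1)/(α+β−2),
α = 1 + 0.323(59−2) = 19.411 and β = 59 − 19.411 = 39.589.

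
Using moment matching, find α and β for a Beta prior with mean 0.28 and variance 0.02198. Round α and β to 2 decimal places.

Let s = α+β. The Beta variance is μ(1−μ)/(s+1).
So s+1 = μ(1−μ)/σ² = (0.28×0.72)/0.02198 = 0.2016/0.02198 = 9.1720, giving s = 8.1720.
Then α = μs = 0.28×8.1720 = 2.29 and β = (1−μ)s = 0.72×8.1720 = 5.88.

α = 2.29, β = 5.88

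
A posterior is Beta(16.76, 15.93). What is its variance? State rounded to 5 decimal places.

0.00742

μ = 16.76/32.69 = 0.512695; Var = μ(1−μ)/(α+β+1) = 0.2498388/33.69 = 0.00742.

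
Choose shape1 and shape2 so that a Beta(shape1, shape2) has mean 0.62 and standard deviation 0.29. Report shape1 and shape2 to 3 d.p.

Variance = 0.29² = 0.0841. The moment-matching identity shape1+shape2 = μ(1−μ)/Var − 1 gives
shape1+shape2 = 0.2356/0.0841 − 1 = 1.8014, so shape1 = μ·1.8014 = 1.117 and shape2 = (1−μ)·1.8014 = 0.685.

shape1 = 1.117, shape2 = 0.685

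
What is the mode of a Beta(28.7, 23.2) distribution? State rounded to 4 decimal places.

With α,β > 1, mode = (α−1)/(α+β−2) = 27.7/49.9 = 0.5551.

0.5551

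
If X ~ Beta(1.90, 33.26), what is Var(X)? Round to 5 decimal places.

0.00141

Var = αβ/[(α+β)²(α+β+1)] = (1.90×33.26)/(35.16²×36.16) = 63.1940/44701.917696 = 0.00141.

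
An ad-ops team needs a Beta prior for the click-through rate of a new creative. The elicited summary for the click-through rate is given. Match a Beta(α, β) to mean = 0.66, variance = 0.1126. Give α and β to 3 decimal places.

Let s = α+β. The Beta variance is μ(1−μ)/(s+1).
So s+1 = μ(1−μ)/σ² = (0.66×0.34)/0.1126 = 0.2244/0.1126 = 1.9929, giving s = 0.9929.
Then α = μs = 0.66×0.9929 = 0.655 and β = (1−μ)s = 0.34×0.9929 = 0.338.

α = 0.655, β = 0.338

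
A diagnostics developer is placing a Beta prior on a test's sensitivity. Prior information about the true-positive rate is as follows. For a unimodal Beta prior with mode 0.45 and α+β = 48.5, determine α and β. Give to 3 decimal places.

α = 21.925, β = 26.575

Mode = (α−1)/(κ−2) with κ = α+β, so α−1 = 0.45·46.5 = 20.925.
α = 21.925; β = κ − α = 26.575.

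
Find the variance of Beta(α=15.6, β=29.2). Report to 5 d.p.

Var = αβ/[(α+β)²(α+β+1)] = (15.6×29.2)/(44.8²×45.8) = 455.52/91922.432 = 0.00496.

0.00496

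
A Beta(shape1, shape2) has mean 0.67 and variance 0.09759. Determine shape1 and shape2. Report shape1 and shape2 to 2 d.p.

shape1 = 0.85, shape2 = 0.42

Let s = shape1+shape2. The Beta variance is μ(1−μ)/(s+1).
So s+1 = μ(1−μ)/σ² = (0.67×0.33)/0.09759 = 0.2211/0.09759 = 2.2656, giving s = 1.2656.
Then shape1 = μs = 0.67×1.2656 = 0.85 and shape2 = (1−μ)s = 0.33×1.2656 = 0.42.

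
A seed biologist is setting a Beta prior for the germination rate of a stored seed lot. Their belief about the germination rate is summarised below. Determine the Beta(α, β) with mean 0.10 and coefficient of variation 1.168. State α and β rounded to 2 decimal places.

α = 0.56, β = 5.04

σ = CV·μ = 1.168×0.10 = 0.11680, so σ² = 0.013642.
s+1 = μ(1−μ)/σ² = 0.0900/0.013642 = 6.5972, so s = α+β = 5.5972.
α = μs = 0.56, β = (1−μ)s = 5.04.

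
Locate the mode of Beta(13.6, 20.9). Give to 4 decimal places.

0.3877

The density x^(α−1)(1−x)^(β−1) is maximised at (α−1)/(α+β−2) = 12.6/32.5 = 0.3877.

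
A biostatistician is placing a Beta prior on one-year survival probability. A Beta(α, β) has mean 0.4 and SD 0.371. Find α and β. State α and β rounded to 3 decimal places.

α = 0.297, β = 0.446

First σ² = 0.137641. Setting α = μn, β = (1−μ)n with n = α+β,
μ(1−μ)/(n+1) = 0.137641 ⇒ n+1 = 0.24/0.137641 = 1.7437 ⇒ n = 0.7437.
Hence α = 0.4×0.7437 = 0.297, β = 0.6×0.7437 = 0.446.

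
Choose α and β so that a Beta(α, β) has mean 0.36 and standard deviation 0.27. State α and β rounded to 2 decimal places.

α = 0.78, β = 1.38

σ² = 0.27² = 0.0729.
With s = α+β, Var = μ(1−μ)/(s+1), so s+1 = (0.36×0.64)/0.0729 = 3.1605 and s = 2.1605.
α = μs = 0.78, β = (1−μ)s = 1.38.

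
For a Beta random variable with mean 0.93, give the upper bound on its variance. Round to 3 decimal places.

For fixed mean μ the Beta variance is μ(1−μ)/(α+β+1), increasing as α+β decreases.
Its least upper bound (not attained) is μ(1−μ) = 0.93·0.07 = 0.065.

0.065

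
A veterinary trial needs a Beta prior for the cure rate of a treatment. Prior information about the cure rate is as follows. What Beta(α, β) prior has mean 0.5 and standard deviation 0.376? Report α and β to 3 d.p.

α = 0.384, β = 0.384

σ² = 0.376² = 0.141376.
With s = α+β, Var = μ(1−μ)/(s+1), so s+1 = (0.5×0.5)/0.141376 = 1.7683 and s = 0.7683.
α = μs = 0.384, β = (1−μ)s = 0.384.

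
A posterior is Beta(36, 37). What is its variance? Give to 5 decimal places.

0.00338

α+β = 73 and αβ = 1332, so Var = αβ/[(α+β)²(α+β+1)] = 1332/394346 = 0.00338.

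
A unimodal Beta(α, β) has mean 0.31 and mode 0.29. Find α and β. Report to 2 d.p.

Let s = α+β. Mean gives α = μs = 0.31s; mode gives (α−1)/(s−2) = 0.29.
Substituting: 0.31s − 1 = 0.29(s−2) = 0.29s − 0.58, so 0.02s = 0.42 and s = 21.0000.
Then α = 0.31×21.0000 = 6.51 and β = s−α = 14.49.

α = 6.51, β = 14.49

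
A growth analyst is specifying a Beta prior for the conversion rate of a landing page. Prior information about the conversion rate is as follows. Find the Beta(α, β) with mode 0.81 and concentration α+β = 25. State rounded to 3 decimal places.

Mode = (α−1)/(κ−2) with κ = α+β, so α−1 = 0.81·23 = 18.630.
α = 19.630; β = κ − α = 5.370.

α = 19.630, β = 5.370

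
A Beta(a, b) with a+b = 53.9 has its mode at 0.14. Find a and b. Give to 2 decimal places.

a = 8.27, b = 45.63

For a,b>1 the mode is (a−1)/(a+b−2), so a = mode·(κ−2)+1 = 0.14×51.9+1 = 8.27.
And b = (1−mode)·(κ−2)+1 = 0.86×51.9+1 = 45.63.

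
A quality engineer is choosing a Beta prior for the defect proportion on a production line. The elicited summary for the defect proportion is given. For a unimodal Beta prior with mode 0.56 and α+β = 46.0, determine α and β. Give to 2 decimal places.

α = 25.64, β = 20.36

Since the density peak of Beta(α,β) is at (α−1)/(α+β−2),
α = 1 + 0.56(46.0−2) = 25.64 and β = 46.0 − 25.64 = 20.36.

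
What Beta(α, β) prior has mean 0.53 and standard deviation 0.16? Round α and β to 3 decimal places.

α = 4.627, β = 4.103

Variance = 0.16² = 0.0256. The moment-matching identity α+β = μ(1−μ)/Var − 1 gives
α+β = 0.2491/0.0256 − 1 = 8.7305, so α = μ·8.7305 = 4.627 and β = (1−μ)·8.7305 = 4.103.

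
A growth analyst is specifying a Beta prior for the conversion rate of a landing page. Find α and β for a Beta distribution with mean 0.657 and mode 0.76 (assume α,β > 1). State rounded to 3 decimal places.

α = 3.317, β = 1.732

With s = α+β: μ = α/s and mode = (α−1)/(s−2). Eliminating α = μs,
μs − 1 = m(s−2) ⇒ s(μ−m) = 1−2m ⇒ s = -0.52/-0.103 = 5.0485.
So α = μs = 3.317, β = (1−μ)s = 1.732.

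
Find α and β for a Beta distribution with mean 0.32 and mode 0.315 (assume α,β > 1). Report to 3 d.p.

Let s = α+β. Mean gives α = μs = 0.32s; mode gives (α−1)/(s−2) = 0.315.
Substituting: 0.32s − 1 = 0.315(s−2) = 0.315s − 0.630, so 0.005s = 0.370 and s = 74.0000.
Then α = 0.32×74.0000 = 23.680 and β = s−α = 50.320.

α = 23.680, β = 50.320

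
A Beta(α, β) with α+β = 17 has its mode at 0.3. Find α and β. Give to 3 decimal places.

α = 5.500, β = 11.500

For α,β>1 the mode is (α−1)/(α+β−2), so α = mode·(κ−2)+1 = 0.3×15+1 = 5.500.
And β = (1−mode)·(κ−2)+1 = 0.7×15+1 = 11.500.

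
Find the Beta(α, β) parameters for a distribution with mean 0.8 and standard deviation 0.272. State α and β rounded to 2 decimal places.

α = 0.93, β = 0.23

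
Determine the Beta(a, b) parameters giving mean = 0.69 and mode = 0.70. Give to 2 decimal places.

a = 27.60, b = 12.40

Let s = a+b. Mean gives a = μs = 0.69s; mode gives (a−1)/(s−2) = 0.70.
Substituting: 0.69s − 1 = 0.70(s−2) = 0.70s − 1.40, so -0.01s = -0.40 and s = 40.0000.
Then a = 0.69×40.0000 = 27.60 and b = s−a = 12.40.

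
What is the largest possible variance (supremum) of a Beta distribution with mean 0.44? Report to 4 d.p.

Var = μ(1−μ)/(α+β+1), which approaches μ(1−μ) as α+β → 0.
So the supremum is μ(1−μ) = 0.44×0.56 = 0.2464.

0.2464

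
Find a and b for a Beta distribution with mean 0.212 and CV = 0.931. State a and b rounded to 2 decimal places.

a = 0.70, b = 2.59

Var = (CV·μ)² = (0.931×0.212)² = 0.038956.
a+b = μ(1−μ)/Var − 1 = 0.167056/0.038956 − 1 = 3.2884.
Thus a = 0.212·3.2884 = 0.70 and b = 0.788·3.2884 = 2.59.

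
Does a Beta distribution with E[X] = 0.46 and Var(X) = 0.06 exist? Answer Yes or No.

Yes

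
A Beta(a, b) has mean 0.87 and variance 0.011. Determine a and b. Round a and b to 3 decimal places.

a = 8.075, b = 1.207

By moment matching, a+b = μ(1−μ)/σ² − 1 = (0.87·0.13)/0.011 − 1 = 10.2818 − 1 = 9.2818.
Since a/(a+b) = μ, a = 0.87·9.2818 = 8.075 and b = 0.13·9.2818 = 1.207.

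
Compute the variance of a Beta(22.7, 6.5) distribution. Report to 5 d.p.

α+β = 29.2 and αβ = 147.55, so Var = αβ/[(α+β)²(α+β+1)] = 147.55/25749.728 = 0.00573.

0.00573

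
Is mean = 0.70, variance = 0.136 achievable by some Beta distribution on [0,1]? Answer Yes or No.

For any Beta, Var(X) < E[X]·(1−E[X]).
Here μ(1−μ) = 0.70×0.30 = 0.2100, and 0.136 < 0.2100.

Yes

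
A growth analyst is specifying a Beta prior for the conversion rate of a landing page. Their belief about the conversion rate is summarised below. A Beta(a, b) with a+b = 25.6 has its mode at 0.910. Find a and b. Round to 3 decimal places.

a = 22.476, b = 3.124

Since the density peak of Beta(a,b) is at (a−1)/(a+b−2),
a = 1 + 0.910(25.6−2) = 22.476 and b = 25.6 − 22.476 = 3.124.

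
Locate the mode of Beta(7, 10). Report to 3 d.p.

With α,β > 1, mode = (α−1)/(α+β−2) = 6/15 = 0.400.

0.400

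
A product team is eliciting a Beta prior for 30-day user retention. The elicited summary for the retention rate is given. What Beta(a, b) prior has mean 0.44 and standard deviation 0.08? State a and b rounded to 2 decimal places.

a = 16.50, b = 21.00

First σ² = 0.0064. Setting a = μn, b = (1−μ)n with n = a+b,
μ(1−μ)/(n+1) = 0.0064 ⇒ n+1 = 0.2464/0.0064 = 38.5000 ⇒ n = 37.5000.
Hence a = 0.44×37.5000 = 16.50, b = 0.56×37.5000 = 21.00.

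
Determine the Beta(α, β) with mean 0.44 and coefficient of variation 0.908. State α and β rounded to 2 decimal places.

α = 0.24, β = 0.30

Var = (CV·μ)² = (0.908×0.44)² = 0.159616.
α+β = μ(1−μ)/Var − 1 = 0.2464/0.159616 − 1 = 0.5437.
Thus α = 0.44·0.5437 = 0.24 and β = 0.56·0.5437 = 0.30.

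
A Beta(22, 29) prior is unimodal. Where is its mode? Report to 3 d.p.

0.429

With α,β > 1, mode = (α−1)/(α+β−2) = 21/49 = 0.429.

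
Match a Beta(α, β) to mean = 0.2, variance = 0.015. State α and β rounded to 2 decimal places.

α = 1.93, β = 7.73

By moment matching, α+β = μ(1−μ)/σ² − 1 = (0.2·0.8)/0.015 − 1 = 10.6667 − 1 = 9.6667.
Since α/(α+β) = μ, α = 0.2·9.6667 = 1.93 and β = 0.8·9.6667 = 7.73.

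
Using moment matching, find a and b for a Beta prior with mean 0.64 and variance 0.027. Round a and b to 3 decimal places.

a = 4.821, b = 2.712

Let s = a+b. The Beta variance is μ(1−μ)/(s+1).
So s+1 = μ(1−μ)/σ² = (0.64×0.36)/0.027 = 0.2304/0.027 = 8.5333, giving s = 7.5333.
Then a = μs = 0.64×7.5333 = 4.821 and b = (1−μ)s = 0.36×7.5333 = 2.712.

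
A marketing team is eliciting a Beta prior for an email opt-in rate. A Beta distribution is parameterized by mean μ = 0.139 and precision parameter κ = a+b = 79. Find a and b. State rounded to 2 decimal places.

a = 10.98, b = 68.02

Split κ in proportion μ : (1−μ): a = 0.139·79 = 10.98, b = 79 − 10.98 = 68.02.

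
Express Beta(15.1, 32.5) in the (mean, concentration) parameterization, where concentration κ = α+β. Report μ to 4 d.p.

μ = 0.3172, κ = 47.6

κ = α+β = 15.1+32.5 = 47.6; μ = α/κ = 15.1/47.6 = 0.3172.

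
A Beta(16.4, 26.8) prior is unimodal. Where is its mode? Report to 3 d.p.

0.374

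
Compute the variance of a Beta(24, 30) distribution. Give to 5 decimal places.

μ = 24/54 = 0.444444; Var = μ(1−μ)/(α+β+1) = 0.2469136/55 = 0.00449.

0.00449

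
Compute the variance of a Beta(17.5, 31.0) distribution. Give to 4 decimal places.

μ = 17.5/48.5 = 0.360825; Var = μ(1−μ)/(α+β+1) = 0.2306302/49.5 = 0.0047.

0.0047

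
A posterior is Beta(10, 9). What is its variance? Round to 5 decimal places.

0.01247

Var = αβ/[(α+β)²(α+β+1)] = (10×9)/(19²×20) = 90/7220 = 0.01247.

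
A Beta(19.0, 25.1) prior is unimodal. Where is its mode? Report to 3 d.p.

0.428

The density x^(α−1)(1−x)^(β−1) is maximised at (α−1)/(α+β−2) = 18.0/42.1 = 0.428.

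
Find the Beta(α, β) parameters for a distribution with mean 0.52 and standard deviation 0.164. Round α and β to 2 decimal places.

σ² = 0.164² = 0.026896.
With s = α+β, Var = μ(1−μ)/(s+1), so s+1 = (0.52×0.48)/0.026896 = 9.2802 and s = 8.2802.
α = μs = 4.31, β = (1−μ)s = 3.97.

α = 4.31, β = 3.97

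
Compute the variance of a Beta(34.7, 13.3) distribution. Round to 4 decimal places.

α+β = 48.0 and αβ = 461.51, so Var = αβ/[(α+β)²(α+β+1)] = 461.51/112896.000 = 0.0041.

0.0041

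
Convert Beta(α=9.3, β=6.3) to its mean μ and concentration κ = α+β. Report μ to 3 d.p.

μ = 0.596, κ = 15.6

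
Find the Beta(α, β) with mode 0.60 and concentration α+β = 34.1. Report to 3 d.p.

Mode = (α−1)/(κ−2) with κ = α+β, so α−1 = 0.60·32.1 = 19.260.
α = 20.260; β = κ − α = 13.840.

α = 20.260, β = 13.840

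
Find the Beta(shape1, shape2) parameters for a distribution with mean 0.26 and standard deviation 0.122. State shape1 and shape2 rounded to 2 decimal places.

σ² = 0.122² = 0.014884.
With s = shape1+shape2, Var = μ(1−μ)/(s+1), so s+1 = (0.26×0.74)/0.014884 = 12.9266 and s = 11.9266.
shape1 = μs = 3.10, shape2 = (1−μ)s = 8.83.

shape1 = 3.10, shape2 = 8.83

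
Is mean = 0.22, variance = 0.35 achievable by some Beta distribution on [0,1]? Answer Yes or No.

A Beta with mean μ has variance μ(1−μ)/(α+β+1) < μ(1−μ).
Here μ(1−μ) = 0.22×0.78 = 0.1716, and 0.35 ≥ 0.1716.

No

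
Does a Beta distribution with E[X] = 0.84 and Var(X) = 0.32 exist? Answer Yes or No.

A Beta with mean μ has variance μ(1−μ)/(α+β+1) < μ(1−μ).
Here μ(1−μ) = 0.84×0.16 = 0.1344, and 0.32 ≥ 0.1344.

No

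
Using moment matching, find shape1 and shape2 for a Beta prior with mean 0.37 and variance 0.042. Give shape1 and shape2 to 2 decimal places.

shape1 = 1.68, shape2 = 2.87

By moment matching, shape1+shape2 = μ(1−μ)/σ² − 1 = (0.37·0.63)/0.042 − 1 = 5.5500 − 1 = 4.5500.
Since shape1/(shape1+shape2) = μ, shape1 = 0.37·4.5500 = 1.68 and shape2 = 0.63·4.5500 = 2.87.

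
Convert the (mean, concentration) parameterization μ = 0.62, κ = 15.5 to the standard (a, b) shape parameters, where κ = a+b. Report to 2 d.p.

a = μκ = 0.62×15.5 = 9.61 and b = (1−μ)κ = 0.38×15.5 = 5.89.

a = 9.61, b = 5.89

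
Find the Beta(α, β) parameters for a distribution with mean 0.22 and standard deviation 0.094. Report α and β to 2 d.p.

α = 4.05, β = 14.37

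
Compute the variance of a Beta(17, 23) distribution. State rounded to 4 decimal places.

0.0060

μ = 17/40 = 0.425000; Var = μ(1−μ)/(α+β+1) = 0.2443750/41 = 0.0060.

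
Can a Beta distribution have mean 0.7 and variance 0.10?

Yes

A Beta with mean μ has variance μ(1−μ)/(α+β+1) < μ(1−μ).
Here μ(1−μ) = 0.7×0.3 = 0.21, and 0.10 < 0.21.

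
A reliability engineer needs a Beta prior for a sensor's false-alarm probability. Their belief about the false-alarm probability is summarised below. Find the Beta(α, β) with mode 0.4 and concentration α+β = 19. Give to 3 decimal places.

Since the density peak of Beta(α,β) is at (α−1)/(α+β−2),
α = 1 + 0.4(19−2) = 7.800 and β = 19 − 7.800 = 11.200.

α = 7.800, β = 11.200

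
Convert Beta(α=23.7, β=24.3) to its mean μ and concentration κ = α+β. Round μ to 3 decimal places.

μ = 0.494, κ = 48.0

κ = α+β = 23.7+24.3 = 48.0; μ = α/κ = 23.7/48.0 = 0.494.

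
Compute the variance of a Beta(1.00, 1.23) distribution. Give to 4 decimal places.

α+β = 2.23 and αβ = 1.2300, so Var = αβ/[(α+β)²(α+β+1)] = 1.2300/16.062467 = 0.0766.

0.0766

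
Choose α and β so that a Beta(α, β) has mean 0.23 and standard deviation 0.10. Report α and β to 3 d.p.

α = 3.843, β = 12.867

First σ² = 0.0100. Setting α = μn, β = (1−μ)n with n = α+β,
μ(1−μ)/(n+1) = 0.0100 ⇒ n+1 = 0.1771/0.0100 = 17.7100 ⇒ n = 16.7100.
Hence α = 0.23×16.7100 = 3.843, β = 0.77×16.7100 = 12.867.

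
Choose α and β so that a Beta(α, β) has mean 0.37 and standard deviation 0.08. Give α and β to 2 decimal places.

First σ² = 0.0064. Setting α = μn, β = (1−μ)n with n = α+β,
μ(1−μ)/(n+1) = 0.0064 ⇒ n+1 = 0.2331/0.0064 = 36.4219 ⇒ n = 35.4219.
Hence α = 0.37×35.4219 = 13.11, β = 0.63×35.4219 = 22.32.

α = 13.11, β = 22.32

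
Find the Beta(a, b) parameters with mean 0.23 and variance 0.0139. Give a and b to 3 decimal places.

a = 2.700, b = 9.041

By moment matching, a+b = μ(1−μ)/σ² − 1 = (0.23·0.77)/0.0139 − 1 = 12.7410 − 1 = 11.7410.
Since a/(a+b) = μ, a = 0.23·11.7410 = 2.700 and b = 0.77·11.7410 = 9.041.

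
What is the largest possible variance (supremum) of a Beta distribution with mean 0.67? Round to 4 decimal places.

0.2211

Var = μ(1−μ)/(α+β+1), which approaches μ(1−μ) as α+β → 0.
So the supremum is μ(1−μ) = 0.67×0.33 = 0.2211.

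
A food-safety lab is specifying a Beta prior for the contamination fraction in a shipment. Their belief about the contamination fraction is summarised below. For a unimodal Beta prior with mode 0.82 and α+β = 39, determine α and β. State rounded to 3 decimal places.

Since the density peak of Beta(α,β) is at (α−1)/(α+β−2),
α = 1 + 0.82(39−2) = 31.340 and β = 39 − 31.340 = 7.660.

α = 31.340, β = 7.660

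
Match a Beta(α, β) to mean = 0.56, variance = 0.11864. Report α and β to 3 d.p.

α = 0.603, β = 0.474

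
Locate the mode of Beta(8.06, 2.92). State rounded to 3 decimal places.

0.786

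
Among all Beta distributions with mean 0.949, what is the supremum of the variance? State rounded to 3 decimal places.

0.048

For fixed mean μ the Beta variance is μ(1−μ)/(α+β+1), increasing as α+β decreases.
Its least upper bound (not attained) is μ(1−μ) = 0.949·0.051 = 0.048.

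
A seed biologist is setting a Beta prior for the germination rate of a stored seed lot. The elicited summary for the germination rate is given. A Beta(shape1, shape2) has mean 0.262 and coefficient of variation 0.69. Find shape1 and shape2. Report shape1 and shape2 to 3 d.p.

σ = CV·μ = 0.69×0.262 = 0.18078, so σ² = 0.032681.
s+1 = μ(1−μ)/σ² = 0.193356/0.032681 = 5.9164, so s = shape1+shape2 = 4.9164.
shape1 = μs = 1.288, shape2 = (1−μ)s = 3.628.

shape1 = 1.288, shape2 = 3.628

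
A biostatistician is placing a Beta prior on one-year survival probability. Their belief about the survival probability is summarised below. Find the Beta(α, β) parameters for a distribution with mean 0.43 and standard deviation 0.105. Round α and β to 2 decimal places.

σ² = 0.105² = 0.011025.
With s = α+β, Var = μ(1−μ)/(s+1), so s+1 = (0.43×0.57)/0.011025 = 22.2313 and s = 21.2313.
α = μs = 9.13, β = (1−μ)s = 12.10.

α = 9.13, β = 12.10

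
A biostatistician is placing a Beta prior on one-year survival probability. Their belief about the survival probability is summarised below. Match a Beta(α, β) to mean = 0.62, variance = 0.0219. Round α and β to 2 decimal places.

α = 6.05, β = 3.71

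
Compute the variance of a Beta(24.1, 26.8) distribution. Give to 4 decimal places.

0.0048

α+β = 50.9 and αβ = 645.88, so Var = αβ/[(α+β)²(α+β+1)] = 645.88/134463.039 = 0.0048.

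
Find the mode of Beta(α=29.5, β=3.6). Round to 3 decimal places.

0.916

The density x^(α−1)(1−x)^(β−1) is maximised at (α−1)/(α+β−2) = 28.5/31.1 = 0.916.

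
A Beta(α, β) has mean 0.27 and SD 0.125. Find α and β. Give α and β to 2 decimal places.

Variance = 0.125² = 0.015625. The moment-matching identity α+β = μ(1−μ)/Var − 1 gives
α+β = 0.1971/0.015625 − 1 = 11.6144, so α = μ·11.6144 = 3.14 and β = (1−μ)·11.6144 = 8.48.

α = 3.14, β = 8.48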